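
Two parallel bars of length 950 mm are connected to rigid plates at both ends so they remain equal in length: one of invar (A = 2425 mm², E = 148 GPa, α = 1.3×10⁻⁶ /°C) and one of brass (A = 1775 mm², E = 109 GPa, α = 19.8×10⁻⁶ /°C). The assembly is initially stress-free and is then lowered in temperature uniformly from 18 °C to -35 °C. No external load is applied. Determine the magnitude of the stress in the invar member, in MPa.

σ ≈ 50.8 MPa (compressive)

The brass has the larger α, so on cooling it would change length more than the invar if both were free. The rigid plates force a common final length, so the brass is put into tension and the invar into compression, with equal and opposite forces P (no external load).
Setting the final lengths equal and cancelling L: (α₁ − α₂)ΔT = P/(A₁E₁) + P/(A₂E₂).
|α₁ − α₂|·ΔT = 18.5×10⁻⁶ × 53 = 0.0009805.
1/(A₁E₁) + 1/(A₂E₂) = 1/(2425×148×10³) + 1/(1775×109×10³) = 7.955×10⁻⁹ N⁻¹.
P = 0.0009805 / 7.955×10⁻⁹ = 123300 N = 123.3 kN.
σ_{invar} = P/A₁ = 123300/2425 = 50.83 MPa, compressive.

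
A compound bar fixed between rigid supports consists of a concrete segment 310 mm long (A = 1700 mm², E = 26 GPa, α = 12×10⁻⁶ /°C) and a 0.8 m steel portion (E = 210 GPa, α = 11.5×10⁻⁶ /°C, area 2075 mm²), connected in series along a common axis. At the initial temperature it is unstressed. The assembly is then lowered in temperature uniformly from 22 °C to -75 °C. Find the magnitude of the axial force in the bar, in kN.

Free thermal contraction of the whole bar: Σ αᵢΔT Lᵢ = 12×10⁻⁶×97×310 + 11.5×10⁻⁶×97×800 = 1.253 mm.
The walls prevent any net length change, so an axial force P (same in every segment) develops. Compatibility: P · Σ Lᵢ/(AᵢEᵢ) = δ_free.
Σ Lᵢ/(AᵢEᵢ) = 310/(1700×26×10³) + 800/(2075×210×10³) = 8.849×10⁻⁶ mm/N.
Hence P = δ_free / Σ(L/AE) = 1.253/8.849×10⁻⁶ = 141.6 kN (tensile).

P ≈ 142 kN (tensile)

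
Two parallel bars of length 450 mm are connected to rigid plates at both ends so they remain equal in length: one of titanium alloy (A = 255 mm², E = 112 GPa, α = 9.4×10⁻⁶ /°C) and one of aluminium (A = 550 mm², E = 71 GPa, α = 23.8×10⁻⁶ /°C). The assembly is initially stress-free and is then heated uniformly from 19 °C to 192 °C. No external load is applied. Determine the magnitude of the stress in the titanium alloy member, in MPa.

σ ≈ 161 MPa (tensile)

The aluminium has the larger α, so on heating it would change length more than the titanium alloy if both were free. The rigid plates force a common final length, so the aluminium is put into compression and the titanium alloy into tension, with equal and opposite forces P (no external load).
Setting the final lengths equal and cancelling L: (α₁ − α₂)ΔT = P/(A₁E₁) + P/(A₂E₂).
|α₁ − α₂|·ΔT = 14.4×10⁻⁶ × 173 = 0.002491.
1/(A₁E₁) + 1/(A₂E₂) = 1/(255×112×10³) + 1/(550×71×10³) = 6.062×10⁻⁸ N⁻¹.
So P = 0.002491 / 6.062×10⁻⁸ = 41.09 kN.
σ_{titanium alloy} = P/A₁ = 41090/255 = 161.2 MPa, tensile.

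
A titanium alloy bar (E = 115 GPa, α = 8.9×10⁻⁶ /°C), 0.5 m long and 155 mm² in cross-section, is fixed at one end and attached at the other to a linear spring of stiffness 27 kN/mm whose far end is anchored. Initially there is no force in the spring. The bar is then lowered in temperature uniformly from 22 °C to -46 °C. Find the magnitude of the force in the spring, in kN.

P ≈ 4.65 kN

If the spring were absent the bar would shorten by αΔT L = 8.9×10⁻⁶ × 68 × 500 = 0.3026 mm.
With a force P in the spring, the elastic change of the bar is PL/(AE) and that of the spring is P/k; compatibility requires their sum to equal δ_free.
P [ L/(AE) + 1/k ] = δ_free → P [ 500/(155×115×10³) + 1/(27×10³) ] = 0.3026.
P = 0.3026 / 6.509×10⁻⁵ = 4649 N.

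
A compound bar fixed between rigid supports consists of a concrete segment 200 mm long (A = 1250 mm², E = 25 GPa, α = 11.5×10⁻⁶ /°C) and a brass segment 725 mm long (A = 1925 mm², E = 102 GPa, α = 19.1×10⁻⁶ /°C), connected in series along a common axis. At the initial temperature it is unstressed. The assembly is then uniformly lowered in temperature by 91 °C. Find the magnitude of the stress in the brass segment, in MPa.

With the walls removed the bar would change length by δ_free = Σ αᵢΔT Lᵢ = 11.5×10⁻⁶×91×200 + 19.1×10⁻⁶×91×725 = 1.469 mm.
Since the ends are fixed, an axial force P builds up, equal in every segment, with P · Σ Lᵢ/(AᵢEᵢ) = δ_free.
The series flexibility is Σ Lᵢ/(AᵢEᵢ) = 200/(1250×25×10³) + 725/(1925×102×10³) = 1.009×10⁻⁵ mm/N.
P = 1.469 / 1.009×10⁻⁵ = 145600 N = 145.6 kN, tensile.
σ_{brass} = P / A = 145600 / 1925 = 75.63 MPa.

σ ≈ 75.6 MPa (tensile)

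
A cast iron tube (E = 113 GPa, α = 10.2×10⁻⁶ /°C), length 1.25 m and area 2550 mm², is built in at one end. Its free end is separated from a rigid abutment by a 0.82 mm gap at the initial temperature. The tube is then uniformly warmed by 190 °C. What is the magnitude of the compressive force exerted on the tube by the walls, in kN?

P ≈ 369 kN

Free thermal elongation = αΔT L = 10.2×10⁻⁶ × 190 × 1250 = 2.422 mm.
After closing the 0.82 mm clearance, 2.422 − 0.82 = 1.603 mm of expansion remains to be suppressed by the wall.
That suppressed elongation corresponds to σ = E·Δ/L = 113×10³ × 1.603/1250 = 144.9 MPa.
Force on the wall = σA = 144.9 × 2550 mm² = 369.4 kN.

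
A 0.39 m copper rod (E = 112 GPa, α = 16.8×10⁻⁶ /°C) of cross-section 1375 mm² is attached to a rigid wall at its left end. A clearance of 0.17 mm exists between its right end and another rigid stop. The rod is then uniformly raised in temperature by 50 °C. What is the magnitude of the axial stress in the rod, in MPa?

σ ≈ 45.3 MPa (compressive)

Free thermal elongation = αΔT L = 16.8×10⁻⁶ × 50 × 390 = 0.3276 mm.
After closing the 0.17 mm clearance, 0.3276 − 0.17 = 0.1576 mm of expansion remains to be suppressed by the wall.
So σ = E(δ_free − g)/L = 112×10³ × 0.1576/390 = 45.26 MPa.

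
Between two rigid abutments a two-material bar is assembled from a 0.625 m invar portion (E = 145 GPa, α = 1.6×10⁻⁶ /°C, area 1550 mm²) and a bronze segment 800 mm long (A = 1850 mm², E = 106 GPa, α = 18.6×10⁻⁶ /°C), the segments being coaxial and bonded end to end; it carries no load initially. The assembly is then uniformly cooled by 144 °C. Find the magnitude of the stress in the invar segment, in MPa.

Free thermal contraction of the whole bar: Σ αᵢΔT Lᵢ = 1.6×10⁻⁶×144×625 + 18.6×10⁻⁶×144×800 = 2.287 mm.
The rigid supports impose zero overall length change; the single axial force P common to all segments must satisfy P Σ Lᵢ/(AᵢEᵢ) = δ_free.
The series flexibility is Σ Lᵢ/(AᵢEᵢ) = 625/(1550×145×10³) + 800/(1850×106×10³) = 6.86×10⁻⁶ mm/N.
Hence P = δ_free / Σ(L/AE) = 2.287/6.86×10⁻⁶ = 333.3 kN (tensile).
σ_{invar} = P / A = 333300 / 1550 = 215 MPa.

σ ≈ 215 MPa (tensile)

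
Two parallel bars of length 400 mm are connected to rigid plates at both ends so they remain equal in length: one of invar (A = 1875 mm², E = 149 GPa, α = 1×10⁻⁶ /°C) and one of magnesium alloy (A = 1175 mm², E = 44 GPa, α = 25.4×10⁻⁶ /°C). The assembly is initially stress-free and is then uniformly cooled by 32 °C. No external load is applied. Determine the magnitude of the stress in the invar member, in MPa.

Both members must finish at the same length. With the larger α, the magnesium alloy tends to over-contract; the plates restrain it, putting the magnesium alloy in tension and the invar in compression. With no external load the two internal forces are equal and opposite, magnitude P.
Compatibility of the two members (thermal + elastic change equal): (α₁ − α₂)ΔT = P·[1/(A₁E₁) + 1/(A₂E₂)].
|α₁ − α₂|·ΔT = 24.4×10⁻⁶ × 32 = 0.0007808.
1/(A₁E₁) + 1/(A₂E₂) = 1/(1875×149×10³) + 1/(1175×44×10³) = 2.292×10⁻⁸ N⁻¹.
So P = 0.0007808 / 2.292×10⁻⁸ = 34.06 kN.
σ_{invar} = P/A₁ = 34060/1875 = 18.17 MPa, compressive.

σ ≈ 18.2 MPa (compressive)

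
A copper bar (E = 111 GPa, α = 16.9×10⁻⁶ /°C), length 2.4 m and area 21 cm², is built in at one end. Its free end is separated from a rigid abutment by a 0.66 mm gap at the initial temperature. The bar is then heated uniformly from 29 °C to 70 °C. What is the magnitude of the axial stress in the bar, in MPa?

σ ≈ 46.4 MPa (compressive)

Unrestrained expansion: δ_free = αΔT L = 16.9×10⁻⁶ × 41 × 2400 = 1.663 mm.
After closing the 0.66 mm clearance, 1.663 − 0.66 = 1.003 mm of expansion remains to be suppressed by the wall.
That suppressed elongation corresponds to σ = E·Δ/L = 111×10³ × 1.003/2400 = 46.39 MPa.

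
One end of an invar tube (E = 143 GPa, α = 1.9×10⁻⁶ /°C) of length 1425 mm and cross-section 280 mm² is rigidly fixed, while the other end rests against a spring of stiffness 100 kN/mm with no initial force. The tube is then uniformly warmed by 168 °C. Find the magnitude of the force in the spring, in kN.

P ≈ 9.98 kN

Free thermal expansion: δ_free = αΔT L = 1.9×10⁻⁶ × 168 × 1425 = 0.4549 mm.
With a force P in the spring, the elastic change of the tube is PL/(AE) and that of the spring is P/k; compatibility requires their sum to equal δ_free.
So P = δ_free / [L/(AE) + 1/k] = 0.4549 / [ 1425/(280×143×10³) + 1/(100×10³) ].
P = 0.4549 / 4.559×10⁻⁵ = 9977 N.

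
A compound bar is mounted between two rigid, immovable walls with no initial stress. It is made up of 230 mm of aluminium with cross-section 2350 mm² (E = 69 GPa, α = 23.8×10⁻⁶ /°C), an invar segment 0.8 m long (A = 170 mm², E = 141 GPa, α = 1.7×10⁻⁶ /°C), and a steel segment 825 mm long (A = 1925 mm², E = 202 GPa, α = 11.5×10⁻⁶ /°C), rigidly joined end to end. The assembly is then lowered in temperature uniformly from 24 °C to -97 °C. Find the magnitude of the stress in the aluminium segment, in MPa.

σ ≈ 22.8 MPa (tensile)

If the supports were absent, the total length change would be Σ αᵢΔT Lᵢ = 23.8×10⁻⁶×121×230 + 1.7×10⁻⁶×121×800 + 11.5×10⁻⁶×121×825 = 1.975 mm.
Since the ends are fixed, an axial force P builds up, equal in every segment, with P · Σ Lᵢ/(AᵢEᵢ) = δ_free.
Σ Lᵢ/(AᵢEᵢ) = 230/(2350×69×10³) + 800/(170×141×10³) + 825/(1925×202×10³) = 3.692×10⁻⁵ mm/N.
So P = 1.975 / 3.692×10⁻⁵ = 53.5 kN, tensile.
σ_{aluminium} = P / A = 53500 / 2350 = 22.77 MPa.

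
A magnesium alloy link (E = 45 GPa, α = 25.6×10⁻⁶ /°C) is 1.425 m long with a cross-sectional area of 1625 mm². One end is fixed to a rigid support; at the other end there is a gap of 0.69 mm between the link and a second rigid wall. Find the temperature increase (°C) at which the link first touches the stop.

ΔT ≈ 18.9 °C

The gap closes when αΔT L = 0.69 mm, since the link is still unstressed at that instant.
So ΔT = g/(αL) = 0.69/(25.6×10⁻⁶ × 1425) = 18.91 °C.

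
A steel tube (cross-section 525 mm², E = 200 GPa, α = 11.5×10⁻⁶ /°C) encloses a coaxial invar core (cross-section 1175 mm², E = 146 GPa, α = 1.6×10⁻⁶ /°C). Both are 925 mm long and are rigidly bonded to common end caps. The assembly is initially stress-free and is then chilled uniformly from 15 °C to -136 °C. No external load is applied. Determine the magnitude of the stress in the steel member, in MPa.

σ ≈ 185 MPa (tensile)

Equilibrium of a rigid end plate with no external load gives equal and opposite internal forces ±P in the two members. Since α_{steel} > α_{invar}, cooling drives the steel into tension and the invar into compression.
Setting the final lengths equal and cancelling L: (α₁ − α₂)ΔT = P/(A₁E₁) + P/(A₂E₂).
|α₁ − α₂|·ΔT = 9.9×10⁻⁶ × 151 = 0.001495.
1/(A₁E₁) + 1/(A₂E₂) = 1/(525×200×10³) + 1/(1175×146×10³) = 1.535×10⁻⁸ N⁻¹.
P = 0.001495 / 1.535×10⁻⁸ = 97370 N = 97.37 kN.
σ_{steel} = P/A₁ = 97370/525 = 185.5 MPa, tensile.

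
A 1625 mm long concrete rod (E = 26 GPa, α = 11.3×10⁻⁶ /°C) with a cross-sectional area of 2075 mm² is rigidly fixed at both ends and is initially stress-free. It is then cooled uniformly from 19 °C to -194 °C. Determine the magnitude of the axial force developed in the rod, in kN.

P ≈ 130 kN (tensile)

With zero net strain, σ = E·αΔT = 26 GPa × 11.3×10⁻⁶ × 213 = 62.58 MPa.
Then P = σA = 62.58 × 2075 mm² = 129.9 kN, tensile.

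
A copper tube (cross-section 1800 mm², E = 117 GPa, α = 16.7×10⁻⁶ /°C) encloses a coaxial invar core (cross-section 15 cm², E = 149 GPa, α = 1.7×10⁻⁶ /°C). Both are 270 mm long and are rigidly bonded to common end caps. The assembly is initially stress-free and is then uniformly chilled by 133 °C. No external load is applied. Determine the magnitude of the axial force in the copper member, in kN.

Equilibrium of a rigid end plate with no external load gives equal and opposite internal forces ±P in the two members. Since α_{copper} > α_{invar}, cooling drives the copper into tension and the invar into compression.
Compatibility of the two members (thermal + elastic change equal): (α₁ − α₂)ΔT = P·[1/(A₁E₁) + 1/(A₂E₂)].
|α₁ − α₂|·ΔT = 15×10⁻⁶ × 133 = 0.001995.
1/(A₁E₁) + 1/(A₂E₂) = 1/(1800×117×10³) + 1/(1500×149×10³) = 9.223×10⁻⁹ N⁻¹.
So P = 0.001995 / 9.223×10⁻⁹ = 216.3 kN.

P ≈ 216 kN (tensile in the copper)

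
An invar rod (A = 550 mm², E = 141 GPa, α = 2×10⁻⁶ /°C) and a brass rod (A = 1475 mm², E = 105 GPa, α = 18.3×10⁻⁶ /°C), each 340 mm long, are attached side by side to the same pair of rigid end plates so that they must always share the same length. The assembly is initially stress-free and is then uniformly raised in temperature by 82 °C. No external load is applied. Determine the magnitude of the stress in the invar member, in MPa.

σ ≈ 126 MPa (tensile)

Equilibrium of a rigid end plate with no external load gives equal and opposite internal forces ±P in the two members. Since α_{brass} > α_{invar}, heating drives the brass into compression and the invar into tension.
Compatibility of the two members (thermal + elastic change equal): (α₁ − α₂)ΔT = P·[1/(A₁E₁) + 1/(A₂E₂)].
|α₁ − α₂|·ΔT = 16.3×10⁻⁶ × 82 = 0.001337.
1/(A₁E₁) + 1/(A₂E₂) = 1/(550×141×10³) + 1/(1475×105×10³) = 1.935×10⁻⁸ N⁻¹.
P = 0.001337 / 1.935×10⁻⁸ = 69070 N = 69.07 kN.
σ_{invar} = P/A₁ = 69070/550 = 125.6 MPa, tensile.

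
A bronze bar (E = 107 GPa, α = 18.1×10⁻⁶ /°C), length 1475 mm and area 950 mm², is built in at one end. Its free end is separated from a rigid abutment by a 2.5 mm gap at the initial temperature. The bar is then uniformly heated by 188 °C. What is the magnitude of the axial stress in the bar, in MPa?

Free thermal elongation = αΔT L = 18.1×10⁻⁶ × 188 × 1475 = 5.019 mm.
This exceeds the 2.5 mm gap, so the wall pushes back. The portion of expansion that must be recovered elastically is δ_free − gap = 5.019 − 2.5 = 2.519 mm.
So σ = E(δ_free − g)/L = 107×10³ × 2.519/1475 = 182.7 MPa.

σ ≈ 183 MPa (compressive)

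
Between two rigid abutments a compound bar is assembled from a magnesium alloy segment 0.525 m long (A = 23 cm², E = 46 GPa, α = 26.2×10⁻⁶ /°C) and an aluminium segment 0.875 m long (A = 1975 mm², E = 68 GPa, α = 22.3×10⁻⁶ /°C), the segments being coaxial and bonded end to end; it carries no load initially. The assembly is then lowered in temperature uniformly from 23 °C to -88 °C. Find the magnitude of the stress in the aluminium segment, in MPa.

σ ≈ 163 MPa (tensile)

With the walls removed the bar would change length by δ_free = Σ αᵢΔT Lᵢ = 26.2×10⁻⁶×111×525 + 22.3×10⁻⁶×111×875 = 3.693 mm.
The walls prevent any net length change, so an axial force P (same in every segment) develops. Compatibility: P · Σ Lᵢ/(AᵢEᵢ) = δ_free.
Σ Lᵢ/(AᵢEᵢ) = 525/(2300×46×10³) + 875/(1975×68×10³) = 1.148×10⁻⁵ mm/N.
So P = 3.693 / 1.148×10⁻⁵ = 321.7 kN, tensile.
σ_{aluminium} = P / A = 321700 / 1975 = 162.9 MPa.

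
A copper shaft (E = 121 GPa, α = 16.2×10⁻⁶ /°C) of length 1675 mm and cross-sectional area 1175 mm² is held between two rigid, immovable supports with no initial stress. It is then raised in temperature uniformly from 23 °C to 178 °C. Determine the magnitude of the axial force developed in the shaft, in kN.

With zero net strain, σ = E·αΔT = 121 GPa × 16.2×10⁻⁶ × 155 = 303.8 MPa.
Then P = σA = 303.8 × 1175 mm² = 357 kN, compressive.

P ≈ 357 kN (compressive)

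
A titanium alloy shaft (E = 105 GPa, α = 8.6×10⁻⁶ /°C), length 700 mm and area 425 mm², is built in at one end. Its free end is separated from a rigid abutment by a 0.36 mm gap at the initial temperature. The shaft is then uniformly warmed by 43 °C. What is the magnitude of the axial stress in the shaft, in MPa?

σ ≈ 0 MPa

Unrestrained expansion: δ_free = αΔT L = 8.6×10⁻⁶ × 43 × 700 = 0.2589 mm.
Since δ_free = 0.259 mm is less than the 0.36 mm gap, the shaft never touches the wall. No axial force develops.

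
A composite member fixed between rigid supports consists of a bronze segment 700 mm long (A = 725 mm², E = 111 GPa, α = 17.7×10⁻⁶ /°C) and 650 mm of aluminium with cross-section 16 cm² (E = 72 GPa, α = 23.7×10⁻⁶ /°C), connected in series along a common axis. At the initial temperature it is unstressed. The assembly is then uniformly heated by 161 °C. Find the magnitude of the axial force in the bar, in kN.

P ≈ 312 kN (compressive)

Free thermal expansion of the whole bar: Σ αᵢΔT Lᵢ = 17.7×10⁻⁶×161×700 + 23.7×10⁻⁶×161×650 = 4.475 mm.
The walls prevent any net length change, so an axial force P (same in every segment) develops. Compatibility: P · Σ Lᵢ/(AᵢEᵢ) = δ_free.
Σ Lᵢ/(AᵢEᵢ) = 700/(725×111×10³) + 650/(1600×72×10³) = 1.434×10⁻⁵ mm/N.
So P = 4.475 / 1.434×10⁻⁵ = 312 kN, compressive.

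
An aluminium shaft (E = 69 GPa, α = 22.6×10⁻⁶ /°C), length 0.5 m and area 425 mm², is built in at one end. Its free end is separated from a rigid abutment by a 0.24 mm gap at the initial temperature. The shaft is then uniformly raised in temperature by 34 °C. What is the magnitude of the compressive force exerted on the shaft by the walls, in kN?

If the wall were absent the shaft would grow by αΔT L = 22.6×10⁻⁶ × 34 × 500 = 0.3842 mm.
This exceeds the 0.24 mm gap, so the wall pushes back. The portion of expansion that must be recovered elastically is δ_free − gap = 0.3842 − 0.24 = 0.1442 mm.
Compatibility: PL/(AE) = 0.1442 mm, so σ = P/A = E × (0.1442/500) = 19.9 MPa.
Force on the wall = σA = 19.9 × 425 mm² = 8.457 kN.

P ≈ 8.46 kN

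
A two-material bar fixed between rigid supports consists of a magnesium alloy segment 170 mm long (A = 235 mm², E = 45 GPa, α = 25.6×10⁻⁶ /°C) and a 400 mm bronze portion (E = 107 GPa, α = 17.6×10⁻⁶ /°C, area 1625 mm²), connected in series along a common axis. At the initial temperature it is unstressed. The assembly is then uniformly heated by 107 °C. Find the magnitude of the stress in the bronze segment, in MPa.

σ ≈ 40.8 MPa (compressive)

Free thermal expansion of the whole bar: Σ αᵢΔT Lᵢ = 25.6×10⁻⁶×107×170 + 17.6×10⁻⁶×107×400 = 1.219 mm.
The walls prevent any net length change, so an axial force P (same in every segment) develops. Compatibility: P · Σ Lᵢ/(AᵢEᵢ) = δ_free.
Σ Lᵢ/(AᵢEᵢ) = 170/(235×45×10³) + 400/(1625×107×10³) = 1.838×10⁻⁵ mm/N.
P = 1.219 / 1.838×10⁻⁵ = 66330 N = 66.33 kN, compressive.
σ_{bronze} = P / A = 66330 / 1625 = 40.82 MPa.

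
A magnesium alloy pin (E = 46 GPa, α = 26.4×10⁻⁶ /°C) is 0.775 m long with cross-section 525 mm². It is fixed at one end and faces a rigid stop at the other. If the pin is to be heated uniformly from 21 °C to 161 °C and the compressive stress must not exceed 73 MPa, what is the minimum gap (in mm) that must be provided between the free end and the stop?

g ≈ 1.63 mm

With no wall the pin would lengthen by αΔT L = 26.4×10⁻⁶ × 140 × 775 = 2.864 mm.
At the allowable stress the elastic shortening the wall may impose is σL/E = 73 × 775 / (46×10³) = 1.23 mm.
The gap must absorb the remainder: g_min = 2.864 − 1.23 = 1.635 mm.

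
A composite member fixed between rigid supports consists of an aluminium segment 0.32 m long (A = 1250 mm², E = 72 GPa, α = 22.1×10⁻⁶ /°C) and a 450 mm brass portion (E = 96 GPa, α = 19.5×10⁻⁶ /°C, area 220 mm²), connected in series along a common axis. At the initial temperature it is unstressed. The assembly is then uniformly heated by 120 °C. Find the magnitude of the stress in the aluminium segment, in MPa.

σ ≈ 61.2 MPa (compressive)

If the supports were absent, the total length change would be Σ αᵢΔT Lᵢ = 22.1×10⁻⁶×120×320 + 19.5×10⁻⁶×120×450 = 1.902 mm.
The rigid supports impose zero overall length change; the single axial force P common to all segments must satisfy P Σ Lᵢ/(AᵢEᵢ) = δ_free.
Σ Lᵢ/(AᵢEᵢ) = 320/(1250×72×10³) + 450/(220×96×10³) = 2.486×10⁻⁵ mm/N.
Hence P = δ_free / Σ(L/AE) = 1.902/2.486×10⁻⁵ = 76.49 kN (compressive).
σ_{aluminium} = P / A = 76490 / 1250 = 61.19 MPa.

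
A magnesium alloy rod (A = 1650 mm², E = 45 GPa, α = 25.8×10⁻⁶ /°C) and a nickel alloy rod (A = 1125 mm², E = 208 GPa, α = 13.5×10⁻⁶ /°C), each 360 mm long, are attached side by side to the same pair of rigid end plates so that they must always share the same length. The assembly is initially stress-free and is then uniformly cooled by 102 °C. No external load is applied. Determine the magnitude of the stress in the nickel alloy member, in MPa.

Equilibrium of a rigid end plate with no external load gives equal and opposite internal forces ±P in the two members. Since α_{magnesium alloy} > α_{nickel alloy}, cooling drives the magnesium alloy into tension and the nickel alloy into compression.
Equating the net (thermal + elastic) strains gives |α₁ − α₂|·ΔT = P·[1/(A₁E₁) + 1/(A₂E₂)].
|α₁ − α₂|·ΔT = 12.3×10⁻⁶ × 102 = 0.001255.
1/(A₁E₁) + 1/(A₂E₂) = 1/(1650×45×10³) + 1/(1125×208×10³) = 1.774×10⁻⁸ N⁻¹.
So P = 0.001255 / 1.774×10⁻⁸ = 70.72 kN.
σ_{nickel alloy} = P/A₂ = 70720/1125 = 62.86 MPa, compressive.

σ ≈ 62.9 MPa (compressive)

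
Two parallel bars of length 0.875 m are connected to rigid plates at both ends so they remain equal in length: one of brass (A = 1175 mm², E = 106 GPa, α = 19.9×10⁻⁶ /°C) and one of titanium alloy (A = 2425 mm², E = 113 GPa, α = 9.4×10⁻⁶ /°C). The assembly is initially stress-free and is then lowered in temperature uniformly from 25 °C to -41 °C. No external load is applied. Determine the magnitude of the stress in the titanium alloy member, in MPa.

The brass has the larger α, so on cooling it would change length more than the titanium alloy if both were free. The rigid plates force a common final length, so the brass is put into tension and the titanium alloy into compression, with equal and opposite forces P (no external load).
Compatibility of the two members (thermal + elastic change equal): (α₁ − α₂)ΔT = P·[1/(A₁E₁) + 1/(A₂E₂)].
|α₁ − α₂|·ΔT = 10.5×10⁻⁶ × 66 = 0.000693.
1/(A₁E₁) + 1/(A₂E₂) = 1/(1175×106×10³) + 1/(2425×113×10³) = 1.168×10⁻⁸ N⁻¹.
P = 0.000693 / 1.168×10⁻⁸ = 59340 N = 59.34 kN.
σ_{titanium alloy} = P/A₂ = 59340/2425 = 24.47 MPa, compressive.

σ ≈ 24.5 MPa (compressive)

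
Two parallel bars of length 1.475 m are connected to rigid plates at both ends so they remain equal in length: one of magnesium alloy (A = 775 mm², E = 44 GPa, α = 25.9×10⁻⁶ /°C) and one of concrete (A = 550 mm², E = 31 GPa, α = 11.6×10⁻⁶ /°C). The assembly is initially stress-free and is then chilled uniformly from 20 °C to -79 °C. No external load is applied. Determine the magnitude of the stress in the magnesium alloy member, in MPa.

Equilibrium of a rigid end plate with no external load gives equal and opposite internal forces ±P in the two members. Since α_{magnesium alloy} > α_{concrete}, cooling drives the magnesium alloy into tension and the concrete into compression.
Equating the net (thermal + elastic) strains gives |α₁ − α₂|·ΔT = P·[1/(A₁E₁) + 1/(A₂E₂)].
|α₁ − α₂|·ΔT = 14.3×10⁻⁶ × 99 = 0.001416.
1/(A₁E₁) + 1/(A₂E₂) = 1/(775×44×10³) + 1/(550×31×10³) = 8.798×10⁻⁸ N⁻¹.
P = 0.001416 / 8.798×10⁻⁸ = 16090 N = 16.09 kN.
σ_{magnesium alloy} = P/A₁ = 16090/775 = 20.76 MPa, tensile.

σ ≈ 20.8 MPa (tensile)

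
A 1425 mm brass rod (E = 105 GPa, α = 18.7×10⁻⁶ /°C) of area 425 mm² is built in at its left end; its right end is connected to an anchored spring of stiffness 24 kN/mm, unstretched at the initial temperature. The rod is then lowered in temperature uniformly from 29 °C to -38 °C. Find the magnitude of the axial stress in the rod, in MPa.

Free thermal contraction: δ_free = αΔT L = 18.7×10⁻⁶ × 67 × 1425 = 1.785 mm.
With a force P in the spring, the elastic change of the rod is PL/(AE) and that of the spring is P/k; compatibility requires their sum to equal δ_free.
So P = δ_free / [L/(AE) + 1/k] = 1.785 / [ 1425/(425×105×10³) + 1/(24×10³) ].
P = 1.785 / 7.36×10⁻⁵ = 24260 N.
σ = P/A = 24260/425 = 57.08 MPa.

σ ≈ 57.1 MPa (tensile)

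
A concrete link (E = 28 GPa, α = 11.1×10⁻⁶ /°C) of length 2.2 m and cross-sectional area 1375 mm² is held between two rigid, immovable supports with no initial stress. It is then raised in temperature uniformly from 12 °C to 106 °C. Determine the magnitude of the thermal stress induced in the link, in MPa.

Because both ends are immovable the net strain is zero, and the suppressed thermal strain is αΔT = 11.1×10⁻⁶ × 94 = 1043.4×10⁻⁶.
σ = EαΔT = 28×10³ × 11.1×10⁻⁶ × 94 = 29.22 MPa (compressive; the link is trying to expand).

σ ≈ 29.2 MPa (compressive)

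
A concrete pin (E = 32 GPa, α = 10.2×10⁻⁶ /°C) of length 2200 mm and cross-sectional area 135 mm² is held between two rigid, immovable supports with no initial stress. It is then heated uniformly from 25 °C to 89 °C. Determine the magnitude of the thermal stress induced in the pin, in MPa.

σ ≈ 20.9 MPa (compressive)

With length fixed, the mechanical strain must cancel the thermal strain αΔT = 10.2×10⁻⁶ × 64 = 652.8×10⁻⁶.
Hence σ = E·αΔT = 32×10³ × 652.8×10⁻⁶ = 20.89 MPa, compressive.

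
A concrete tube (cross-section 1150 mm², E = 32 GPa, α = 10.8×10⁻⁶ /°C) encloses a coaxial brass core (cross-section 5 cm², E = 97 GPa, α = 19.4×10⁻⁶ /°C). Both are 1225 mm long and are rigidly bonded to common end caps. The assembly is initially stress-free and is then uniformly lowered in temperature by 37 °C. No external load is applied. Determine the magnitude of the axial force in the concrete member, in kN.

Both members must finish at the same length. With the larger α, the brass tends to over-contract; the plates restrain it, putting the brass in tension and the concrete in compression. With no external load the two internal forces are equal and opposite, magnitude P.
Equating the net (thermal + elastic) strains gives |α₁ − α₂|·ΔT = P·[1/(A₁E₁) + 1/(A₂E₂)].
|α₁ − α₂|·ΔT = 8.6×10⁻⁶ × 37 = 0.0003182.
1/(A₁E₁) + 1/(A₂E₂) = 1/(1150×32×10³) + 1/(500×97×10³) = 4.779×10⁻⁸ N⁻¹.
P = 0.0003182 / 4.779×10⁻⁸ = 6658 N = 6.658 kN.

P ≈ 6.66 kN (compressive in the concrete)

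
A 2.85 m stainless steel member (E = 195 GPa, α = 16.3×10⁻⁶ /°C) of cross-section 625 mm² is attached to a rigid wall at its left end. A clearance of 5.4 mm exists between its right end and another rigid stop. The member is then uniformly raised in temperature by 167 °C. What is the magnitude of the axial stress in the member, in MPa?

σ ≈ 161 MPa (compressive)

Unrestrained expansion: δ_free = αΔT L = 16.3×10⁻⁶ × 167 × 2850 = 7.758 mm.
The gap closes (δ_free > 5.4 mm) and the wall then resists a further 7.758 − 5.4 = 2.358 mm of expansion.
Compatibility: PL/(AE) = 2.358 mm, so σ = P/A = E × (2.358/2850) = 161.3 MPa.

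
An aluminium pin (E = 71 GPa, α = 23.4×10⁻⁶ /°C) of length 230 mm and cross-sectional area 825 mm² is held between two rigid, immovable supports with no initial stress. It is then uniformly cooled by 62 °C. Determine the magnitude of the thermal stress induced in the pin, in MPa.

σ ≈ 103 MPa (tensile)

The supports are rigid, so the total axial strain is zero. The restrained thermal strain is ε = αΔT = 23.4×10⁻⁶ × 62 = 1450.8×10⁻⁶.
Hence σ = E·αΔT = 71×10³ × 1450.8×10⁻⁶ = 103 MPa, tensile.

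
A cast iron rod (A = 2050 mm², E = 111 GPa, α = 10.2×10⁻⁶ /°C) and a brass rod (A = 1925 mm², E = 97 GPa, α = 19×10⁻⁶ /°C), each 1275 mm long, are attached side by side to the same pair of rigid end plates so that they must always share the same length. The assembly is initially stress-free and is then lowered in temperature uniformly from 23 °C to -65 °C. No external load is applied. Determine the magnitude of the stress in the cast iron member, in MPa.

σ ≈ 38.7 MPa (compressive)

The brass has the larger α, so on cooling it would change length more than the cast iron if both were free. The rigid plates force a common final length, so the brass is put into tension and the cast iron into compression, with equal and opposite forces P (no external load).
Equating the net (thermal + elastic) strains gives |α₁ − α₂|·ΔT = P·[1/(A₁E₁) + 1/(A₂E₂)].
|α₁ − α₂|·ΔT = 8.8×10⁻⁶ × 88 = 0.0007744.
1/(A₁E₁) + 1/(A₂E₂) = 1/(2050×111×10³) + 1/(1925×97×10³) = 9.75×10⁻⁹ N⁻¹.
P = 0.0007744 / 9.75×10⁻⁹ = 79420 N = 79.42 kN.
σ_{cast iron} = P/A₁ = 79420/2050 = 38.74 MPa, compressive.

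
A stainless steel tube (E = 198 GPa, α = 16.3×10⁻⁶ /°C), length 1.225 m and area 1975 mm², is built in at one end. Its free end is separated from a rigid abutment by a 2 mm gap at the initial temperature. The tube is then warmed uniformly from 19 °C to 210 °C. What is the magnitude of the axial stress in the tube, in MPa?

σ ≈ 293 MPa (compressive)

If the wall were absent the tube would grow by αΔT L = 16.3×10⁻⁶ × 191 × 1225 = 3.814 mm.
After closing the 2 mm clearance, 3.814 − 2 = 1.814 mm of expansion remains to be suppressed by the wall.
Compatibility: PL/(AE) = 1.814 mm, so σ = P/A = E × (1.814/1225) = 293.2 MPa.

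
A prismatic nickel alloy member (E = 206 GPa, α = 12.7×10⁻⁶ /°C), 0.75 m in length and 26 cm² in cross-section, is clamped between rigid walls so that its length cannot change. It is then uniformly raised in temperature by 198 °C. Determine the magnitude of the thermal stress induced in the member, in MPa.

Because both ends are immovable the net strain is zero, and the suppressed thermal strain is αΔT = 12.7×10⁻⁶ × 198 = 2514.6×10⁻⁶.
σ = EαΔT = 206×10³ × 12.7×10⁻⁶ × 198 = 518 MPa (compressive; the member is trying to expand).

σ ≈ 518 MPa (compressive)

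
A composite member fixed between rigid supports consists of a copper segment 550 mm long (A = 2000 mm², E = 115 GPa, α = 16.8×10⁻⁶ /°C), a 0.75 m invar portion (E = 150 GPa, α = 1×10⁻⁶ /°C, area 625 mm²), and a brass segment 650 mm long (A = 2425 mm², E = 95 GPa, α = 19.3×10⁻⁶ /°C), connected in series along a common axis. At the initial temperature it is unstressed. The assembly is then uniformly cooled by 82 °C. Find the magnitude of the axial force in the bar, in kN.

P ≈ 140 kN (tensile)

Free thermal contraction of the whole bar: Σ αᵢΔT Lᵢ = 16.8×10⁻⁶×82×550 + 1×10⁻⁶×82×750 + 19.3×10⁻⁶×82×650 = 1.848 mm.
The rigid supports impose zero overall length change; the single axial force P common to all segments must satisfy P Σ Lᵢ/(AᵢEᵢ) = δ_free.
The series flexibility is Σ Lᵢ/(AᵢEᵢ) = 550/(2000×115×10³) + 750/(625×150×10³) + 650/(2425×95×10³) = 1.321×10⁻⁵ mm/N.
Hence P = δ_free / Σ(L/AE) = 1.848/1.321×10⁻⁵ = 139.9 kN (tensile).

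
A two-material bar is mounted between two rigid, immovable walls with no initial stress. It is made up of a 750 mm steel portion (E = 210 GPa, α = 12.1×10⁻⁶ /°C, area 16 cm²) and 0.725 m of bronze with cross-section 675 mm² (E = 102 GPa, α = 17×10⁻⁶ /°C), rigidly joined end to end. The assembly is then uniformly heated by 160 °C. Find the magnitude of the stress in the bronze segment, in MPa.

Free thermal expansion of the whole bar: Σ αᵢΔT Lᵢ = 12.1×10⁻⁶×160×750 + 17×10⁻⁶×160×725 = 3.424 mm.
The rigid supports impose zero overall length change; the single axial force P common to all segments must satisfy P Σ Lᵢ/(AᵢEᵢ) = δ_free.
Σ Lᵢ/(AᵢEᵢ) = 750/(1600×210×10³) + 725/(675×102×10³) = 1.276×10⁻⁵ mm/N.
P = 3.424 / 1.276×10⁻⁵ = 268300 N = 268.3 kN, compressive.
σ_{bronze} = P / A = 268300 / 675 = 397.5 MPa.

σ ≈ 397 MPa (compressive)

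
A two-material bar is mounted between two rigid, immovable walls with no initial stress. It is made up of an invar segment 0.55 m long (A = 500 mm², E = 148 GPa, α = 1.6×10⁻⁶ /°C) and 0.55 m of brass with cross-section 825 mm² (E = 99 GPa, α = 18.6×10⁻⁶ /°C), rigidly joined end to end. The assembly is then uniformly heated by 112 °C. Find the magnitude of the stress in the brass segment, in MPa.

σ ≈ 106 MPa (compressive)

With the walls removed the bar would change length by δ_free = Σ αᵢΔT Lᵢ = 1.6×10⁻⁶×112×550 + 18.6×10⁻⁶×112×550 = 1.244 mm.
The walls prevent any net length change, so an axial force P (same in every segment) develops. Compatibility: P · Σ Lᵢ/(AᵢEᵢ) = δ_free.
Σ Lᵢ/(AᵢEᵢ) = 550/(500×148×10³) + 550/(825×99×10³) = 1.417×10⁻⁵ mm/N.
Hence P = δ_free / Σ(L/AE) = 1.244/1.417×10⁻⁵ = 87.84 kN (compressive).
σ_{brass} = P / A = 87840 / 825 = 106.5 MPa.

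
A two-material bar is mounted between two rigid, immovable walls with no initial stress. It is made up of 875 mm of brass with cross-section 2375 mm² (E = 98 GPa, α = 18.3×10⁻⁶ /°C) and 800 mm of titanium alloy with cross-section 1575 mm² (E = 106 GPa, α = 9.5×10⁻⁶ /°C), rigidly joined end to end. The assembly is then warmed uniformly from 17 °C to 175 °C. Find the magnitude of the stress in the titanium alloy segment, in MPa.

σ ≈ 277 MPa (compressive)

If the supports were absent, the total length change would be Σ αᵢΔT Lᵢ = 18.3×10⁻⁶×158×875 + 9.5×10⁻⁶×158×800 = 3.731 mm.
The rigid supports impose zero overall length change; the single axial force P common to all segments must satisfy P Σ Lᵢ/(AᵢEᵢ) = δ_free.
Σ Lᵢ/(AᵢEᵢ) = 875/(2375×98×10³) + 800/(1575×106×10³) = 8.551×10⁻⁶ mm/N.
Hence P = δ_free / Σ(L/AE) = 3.731/8.551×10⁻⁶ = 436.3 kN (compressive).
σ_{titanium alloy} = P / A = 436300 / 1575 = 277 MPa.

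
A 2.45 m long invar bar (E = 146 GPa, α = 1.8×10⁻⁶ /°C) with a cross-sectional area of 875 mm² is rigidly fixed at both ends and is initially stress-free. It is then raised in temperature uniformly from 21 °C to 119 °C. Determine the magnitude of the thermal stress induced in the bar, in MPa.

Because both ends are immovable the net strain is zero, and the suppressed thermal strain is αΔT = 1.8×10⁻⁶ × 98 = 176.4×10⁻⁶.
σ = EαΔT = 146×10³ × 1.8×10⁻⁶ × 98 = 25.75 MPa (compressive; the bar is trying to expand).

σ ≈ 25.8 MPa (compressive)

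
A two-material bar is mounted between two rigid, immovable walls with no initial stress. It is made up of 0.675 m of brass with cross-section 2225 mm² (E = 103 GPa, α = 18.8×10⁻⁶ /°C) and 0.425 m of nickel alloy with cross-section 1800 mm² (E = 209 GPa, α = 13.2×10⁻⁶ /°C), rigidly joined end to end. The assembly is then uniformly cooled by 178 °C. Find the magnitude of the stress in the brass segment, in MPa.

σ ≈ 359 MPa (tensile)

If the supports were absent, the total length change would be Σ αᵢΔT Lᵢ = 18.8×10⁻⁶×178×675 + 13.2×10⁻⁶×178×425 = 3.257 mm.
Since the ends are fixed, an axial force P builds up, equal in every segment, with P · Σ Lᵢ/(AᵢEᵢ) = δ_free.
The series flexibility is Σ Lᵢ/(AᵢEᵢ) = 675/(2225×103×10³) + 425/(1800×209×10³) = 4.075×10⁻⁶ mm/N.
P = 3.257 / 4.075×10⁻⁶ = 799300 N = 799.3 kN, tensile.
σ_{brass} = P / A = 799300 / 2225 = 359.3 MPa.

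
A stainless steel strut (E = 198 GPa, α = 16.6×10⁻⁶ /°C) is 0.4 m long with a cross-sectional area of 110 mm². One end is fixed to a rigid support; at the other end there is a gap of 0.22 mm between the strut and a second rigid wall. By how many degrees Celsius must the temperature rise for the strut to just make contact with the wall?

Contact occurs when the free expansion equals the gap: αΔT L = 0.22 mm.
ΔT = 0.22 / (16.6×10⁻⁶ × 400) = 33.13 °C.

ΔT ≈ 33.1 °C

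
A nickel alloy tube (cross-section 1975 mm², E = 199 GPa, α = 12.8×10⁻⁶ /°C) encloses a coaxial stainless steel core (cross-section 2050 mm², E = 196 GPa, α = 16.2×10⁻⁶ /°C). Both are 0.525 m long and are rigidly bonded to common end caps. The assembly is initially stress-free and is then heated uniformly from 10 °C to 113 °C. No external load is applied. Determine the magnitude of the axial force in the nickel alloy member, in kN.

P ≈ 69.6 kN (tensile in the nickel alloy)

Equilibrium of a rigid end plate with no external load gives equal and opposite internal forces ±P in the two members. Since α_{stainless steel} > α_{nickel alloy}, heating drives the stainless steel into compression and the nickel alloy into tension.
Equating the net (thermal + elastic) strains gives |α₁ − α₂|·ΔT = P·[1/(A₁E₁) + 1/(A₂E₂)].
|α₁ − α₂|·ΔT = 3.4×10⁻⁶ × 103 = 0.0003502.
1/(A₁E₁) + 1/(A₂E₂) = 1/(1975×199×10³) + 1/(2050×196×10³) = 5.033×10⁻⁹ N⁻¹.
P = 0.0003502 / 5.033×10⁻⁹ = 69580 N = 69.58 kN.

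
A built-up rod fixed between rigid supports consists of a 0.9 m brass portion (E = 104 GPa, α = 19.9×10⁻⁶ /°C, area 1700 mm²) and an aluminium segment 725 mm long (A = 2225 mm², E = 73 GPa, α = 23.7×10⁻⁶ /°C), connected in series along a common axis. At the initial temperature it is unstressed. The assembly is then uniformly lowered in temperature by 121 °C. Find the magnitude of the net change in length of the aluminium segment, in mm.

Free thermal contraction of the whole bar: Σ αᵢΔT Lᵢ = 19.9×10⁻⁶×121×900 + 23.7×10⁻⁶×121×725 = 4.246 mm.
The walls prevent any net length change, so an axial force P (same in every segment) develops. Compatibility: P · Σ Lᵢ/(AᵢEᵢ) = δ_free.
Σ Lᵢ/(AᵢEᵢ) = 900/(1700×104×10³) + 725/(2225×73×10³) = 9.554×10⁻⁶ mm/N.
P = 4.246 / 9.554×10⁻⁶ = 444400 N = 444.4 kN, tensile.
For the aluminium segment, free thermal change = 23.7×10⁻⁶×121×725 = 2.079 mm and elastic change from P = 444400×725/(2225×73×10³) = 1.984 mm; these oppose, so the net change is 0.0953 mm (segment shortens).

|ΔL| ≈ 0.0953 mm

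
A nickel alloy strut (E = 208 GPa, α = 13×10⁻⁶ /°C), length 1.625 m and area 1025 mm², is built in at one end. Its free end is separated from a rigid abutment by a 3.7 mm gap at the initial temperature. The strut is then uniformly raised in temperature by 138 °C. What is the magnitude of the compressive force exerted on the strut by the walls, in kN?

P ≈ 0 kN

Free thermal elongation = αΔT L = 13×10⁻⁶ × 138 × 1625 = 2.915 mm.
This is smaller than the 3.7 mm clearance, so the strut expands freely without reaching the stop — the stress is zero.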